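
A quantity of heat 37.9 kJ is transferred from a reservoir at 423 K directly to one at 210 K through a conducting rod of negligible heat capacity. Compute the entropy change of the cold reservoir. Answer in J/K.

ΔS_cold = 180 J/K

The cold reservoir gains heat Q, so ΔS_cold = +Q/T_C = 37900/210 = 180 J/K.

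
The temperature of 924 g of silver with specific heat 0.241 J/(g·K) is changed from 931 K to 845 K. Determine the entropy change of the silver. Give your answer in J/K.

ΔS = ∫dQ_rev/T = m c ln(T₂/T₁) = 924 × 0.241 × ln(845/931) = -21.6 J/K.

ΔS = -21.6 J/K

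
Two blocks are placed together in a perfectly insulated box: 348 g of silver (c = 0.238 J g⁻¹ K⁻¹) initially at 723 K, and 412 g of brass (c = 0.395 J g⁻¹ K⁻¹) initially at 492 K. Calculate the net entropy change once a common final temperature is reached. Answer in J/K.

ΔS_total = 4.22 J/K

Energy balance: T_f = (m₁c₁T₁ + m₂c₂T₂)/(m₁c₁ + m₂c₂) = 569.91 K.
ΔS₁ = m₁c₁ ln(T_f/T₁) = 82.824 × ln(569.91/723) = -19.706 J/K.
ΔS₂ = m₂c₂ ln(T_f/T₂) = 162.74 × ln(569.91/492) = 23.923 J/K.
ΔS_total = -19.706 + 23.923 = 4.22 J/K.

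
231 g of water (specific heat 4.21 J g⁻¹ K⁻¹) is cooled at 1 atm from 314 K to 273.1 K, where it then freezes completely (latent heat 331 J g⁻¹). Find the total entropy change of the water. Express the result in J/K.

Cooling step: ΔS₁ = m c ln(T_tr/T_i) = 231 × 4.21 × ln(273.1/314) = -135.7 J/K.
Phase change: ΔS₂ = −mL/T_tr = −231 × 331 / 273.1 = -280 J/K.
ΔS_total = (-135.7) + (-280) = -416 J/K.

ΔS = -416 J/K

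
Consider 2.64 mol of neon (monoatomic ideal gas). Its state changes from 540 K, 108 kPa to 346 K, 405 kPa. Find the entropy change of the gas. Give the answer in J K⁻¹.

ΔS = -53.4 J/K

ΔS = nC_p ln(T₂/T₁) − nR ln(P₂/P₁), with C_p = 5R/2 = 20.79 J mol⁻¹ K⁻¹ for a monoatomic ideal gas.
ΔS = 2.64 × [20.79 × ln(346/540) − 8.314 × ln(405/108)] = -53.4 J/K.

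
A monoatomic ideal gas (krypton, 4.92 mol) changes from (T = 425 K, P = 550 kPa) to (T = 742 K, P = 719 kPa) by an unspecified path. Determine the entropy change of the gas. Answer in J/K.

ΔS = 46 J/K

ΔS = nC_p ln(T₂/T₁) − nR ln(P₂/P₁), with C_p = 5R/2 = 20.79 J mol⁻¹ K⁻¹ for a monoatomic ideal gas.
ΔS = 4.92 × [20.79 × ln(742/425) − 8.314 × ln(719/550)] = 46 J/K.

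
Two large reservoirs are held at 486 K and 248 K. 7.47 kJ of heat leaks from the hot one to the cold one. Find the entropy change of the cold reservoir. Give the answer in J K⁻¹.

ΔS_cold = 30.1 J/K

The cold reservoir gains heat Q, so ΔS_cold = +Q/T_C = 7470/248 = 30.1 J/K.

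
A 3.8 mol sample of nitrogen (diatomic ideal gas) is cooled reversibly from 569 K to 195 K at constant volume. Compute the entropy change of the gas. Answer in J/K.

At constant volume, ΔS = nC_V ln(T₂/T₁) with C_V = 5R/2 = 20.79 J mol⁻¹ K⁻¹.
ΔS = 3.8 × 20.79 × ln(195/569) = -84.6 J/K.

ΔS = -84.6 J/K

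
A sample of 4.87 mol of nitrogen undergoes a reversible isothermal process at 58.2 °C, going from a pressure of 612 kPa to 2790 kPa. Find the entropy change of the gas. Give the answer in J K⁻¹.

ΔS_gas = -61.4 J/K

For an isothermal ideal gas ΔS_gas = nR ln(P₁/P₂) = 4.87 × 8.314 × ln(612/2790) = -61.4 J/K.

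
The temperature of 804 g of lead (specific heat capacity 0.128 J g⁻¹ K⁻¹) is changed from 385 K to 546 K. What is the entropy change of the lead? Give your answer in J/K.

ΔS = 36 J/K

ΔS = ∫dQ_rev/T = m c ln(T₂/T₁) = 804 × 0.128 × ln(546/385) = 36 J/K.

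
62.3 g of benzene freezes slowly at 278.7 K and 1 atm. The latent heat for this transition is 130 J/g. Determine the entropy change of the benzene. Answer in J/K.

ΔS = -29.1 J/K

Heat released by the substance: Q = −mL = −62.3 × 130 = −8099 J.
At constant T, ΔS = Q_rev/T = −8099 / 278.7 = -29.1 J/K.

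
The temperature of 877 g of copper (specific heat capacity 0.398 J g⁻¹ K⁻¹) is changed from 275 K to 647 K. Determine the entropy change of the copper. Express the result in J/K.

ΔS = 299 J/K

ΔS = ∫dQ_rev/T = m c ln(T₂/T₁) = 877 × 0.398 × ln(647/275) = 299 J/K.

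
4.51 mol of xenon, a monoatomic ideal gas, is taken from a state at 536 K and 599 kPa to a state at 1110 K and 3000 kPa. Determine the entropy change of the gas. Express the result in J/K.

ΔS = 7.83 J/K

ΔS = nC_p ln(T₂/T₁) − nR ln(P₂/P₁), with C_p = 5R/2 = 20.79 J mol⁻¹ K⁻¹ for a monoatomic ideal gas.
ΔS = 4.51 × [20.79 × ln(1110/536) − 8.314 × ln(3000/599)] = 7.83 J/K.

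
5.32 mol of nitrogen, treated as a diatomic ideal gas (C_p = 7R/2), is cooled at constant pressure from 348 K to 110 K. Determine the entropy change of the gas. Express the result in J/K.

At constant pressure, ΔS = nC_p ln(T₂/T₁) with C_p = 7R/2 = 29.1 J mol⁻¹ K⁻¹.
ΔS = 5.32 × 29.1 × ln(110/348) = -178 J/K.

ΔS = -178 J/K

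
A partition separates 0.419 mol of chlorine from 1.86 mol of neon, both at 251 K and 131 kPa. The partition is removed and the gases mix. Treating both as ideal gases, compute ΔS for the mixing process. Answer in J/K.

ΔS_mix = 9.04 J/K

Mole fractions: x_A = 0.419/2.28 = 0.184, x_B = 0.816.
ΔS_mix = −R(n_A ln x_A + n_B ln x_B) = −8.314 × (0.419 ln 0.184 + 1.86 ln 0.816) = 9.04 J/K.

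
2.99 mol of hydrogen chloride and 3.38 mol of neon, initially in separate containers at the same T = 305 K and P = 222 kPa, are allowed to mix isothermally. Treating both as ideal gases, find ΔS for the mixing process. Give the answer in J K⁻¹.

Mole fractions: x_A = 2.99/6.37 = 0.469, x_B = 0.531.
ΔS_mix = −R(n_A ln x_A + n_B ln x_B) = −8.314 × (2.99 ln 0.469 + 3.38 ln 0.531) = 36.6 J/K.

ΔS_mix = 36.6 J/K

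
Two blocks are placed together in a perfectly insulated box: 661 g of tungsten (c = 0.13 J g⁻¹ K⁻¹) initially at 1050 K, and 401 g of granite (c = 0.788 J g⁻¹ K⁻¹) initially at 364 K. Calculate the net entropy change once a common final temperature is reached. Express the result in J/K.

ΔS_total = 45 J/K

Energy balance: T_f = (m₁c₁T₁ + m₂c₂T₂)/(m₁c₁ + m₂c₂) = 510.67 K.
ΔS₁ = m₁c₁ ln(T_f/T₁) = 85.93 × ln(510.67/1050) = -61.941 J/K.
ΔS₂ = m₂c₂ ln(T_f/T₂) = 315.988 × ln(510.67/364) = 106.98 J/K.
ΔS_total = -61.941 + 106.98 = 45 J/K.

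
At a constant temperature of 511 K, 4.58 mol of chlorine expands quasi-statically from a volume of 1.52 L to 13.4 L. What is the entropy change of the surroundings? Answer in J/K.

ΔS_surr = -82.9 J/K

For an isothermal ideal gas ΔS_gas = nR ln(V₂/V₁) = 4.58 × 8.314 × ln(13.4/1.52) = 82.9 J/K.
The process is reversible, so ΔS_surr = −ΔS_gas = -82.9 J/K and ΔS_universe = 0.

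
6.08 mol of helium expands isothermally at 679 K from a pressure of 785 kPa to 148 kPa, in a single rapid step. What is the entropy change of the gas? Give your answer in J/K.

Entropy is a state function, so ΔS_gas depends only on the end states.
For an isothermal ideal gas ΔS_gas = nR ln(P₁/P₂) = 6.08 × 8.314 × ln(785/148) = 84.3 J/K.

ΔS_gas = 84.3 J/K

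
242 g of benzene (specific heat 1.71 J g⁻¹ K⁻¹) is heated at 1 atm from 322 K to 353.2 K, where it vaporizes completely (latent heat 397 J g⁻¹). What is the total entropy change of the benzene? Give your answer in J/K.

ΔS = 310 J/K

Warming step: ΔS₁ = m c ln(T_tr/T_i) = 242 × 1.71 × ln(353.2/322) = 38.27 J/K.
Phase change: ΔS₂ = +mL/T_tr = 242 × 397 / 353.2 = 272 J/K.
ΔS_total = (38.27) + (272) = 310 J/K.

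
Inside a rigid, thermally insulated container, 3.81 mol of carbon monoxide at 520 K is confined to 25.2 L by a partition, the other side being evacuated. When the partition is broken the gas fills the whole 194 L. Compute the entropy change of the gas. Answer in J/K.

ΔS_gas = 64.7 J/K

For an ideal gas in free expansion Q = 0 and W = 0, so T is unchanged.
Entropy is a state function; using a reversible isothermal path, ΔS_gas = nR ln(V₂/V₁) = 3.81 × 8.314 × ln(194/25.2) = 64.7 J/K.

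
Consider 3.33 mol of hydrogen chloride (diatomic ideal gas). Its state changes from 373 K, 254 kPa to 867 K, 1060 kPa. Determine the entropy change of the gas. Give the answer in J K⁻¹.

ΔS = 42.2 J/K

ΔS = nC_p ln(T₂/T₁) − nR ln(P₂/P₁), with C_p = 7R/2 = 29.1 J mol⁻¹ K⁻¹ for a diatomic ideal gas.
ΔS = 3.33 × [29.1 × ln(867/373) − 8.314 × ln(1060/254)] = 42.2 J/K.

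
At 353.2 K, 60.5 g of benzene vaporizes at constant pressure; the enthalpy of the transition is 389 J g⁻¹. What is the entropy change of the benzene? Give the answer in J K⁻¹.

Heat absorbed by the substance: Q = mL = 60.5 × 389 = 23534.5 J.
At constant T, ΔS = Q_rev/T = 23534.5 / 353.2 = 66.6 J/K.

ΔS = 66.6 J/K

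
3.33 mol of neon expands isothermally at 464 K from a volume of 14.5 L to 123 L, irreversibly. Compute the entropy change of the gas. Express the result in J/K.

Entropy is a state function, so ΔS_gas depends only on the end states.
For an isothermal ideal gas ΔS_gas = nR ln(V₂/V₁) = 3.33 × 8.314 × ln(123/14.5) = 59.2 J/K.

ΔS_gas = 59.2 J/K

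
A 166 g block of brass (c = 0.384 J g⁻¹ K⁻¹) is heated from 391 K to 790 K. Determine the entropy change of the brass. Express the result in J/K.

ΔS = ∫dQ_rev/T = m c ln(T₂/T₁) = 166 × 0.384 × ln(790/391) = 44.8 J/K.

ΔS = 44.8 J/K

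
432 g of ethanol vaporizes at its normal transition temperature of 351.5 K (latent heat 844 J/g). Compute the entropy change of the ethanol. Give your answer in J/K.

Heat absorbed by the substance: Q = mL = 432 × 844 = 364608 J.
At constant T, ΔS = Q_rev/T = 364608 / 351.5 = 1040 J/K.

ΔS = 1040 J/K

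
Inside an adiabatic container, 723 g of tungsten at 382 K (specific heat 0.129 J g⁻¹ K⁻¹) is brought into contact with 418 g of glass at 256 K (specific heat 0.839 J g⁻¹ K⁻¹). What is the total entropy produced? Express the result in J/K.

Energy balance: T_f = (m₁c₁T₁ + m₂c₂T₂)/(m₁c₁ + m₂c₂) = 282.47 K.
ΔS₁ = m₁c₁ ln(T_f/T₁) = 93.267 × ln(282.47/382) = -28.153 J/K.
ΔS₂ = m₂c₂ ln(T_f/T₂) = 350.702 × ln(282.47/256) = 34.507 J/K.
ΔS_total = -28.153 + 34.507 = 6.35 J/K.

ΔS_total = 6.35 J/K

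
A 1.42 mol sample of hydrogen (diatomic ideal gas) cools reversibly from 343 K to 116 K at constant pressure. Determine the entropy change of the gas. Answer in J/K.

At constant pressure, ΔS = nC_p ln(T₂/T₁) with C_p = 7R/2 = 29.1 J mol⁻¹ K⁻¹.
ΔS = 1.42 × 29.1 × ln(116/343) = -44.8 J/K.

ΔS = -44.8 J/K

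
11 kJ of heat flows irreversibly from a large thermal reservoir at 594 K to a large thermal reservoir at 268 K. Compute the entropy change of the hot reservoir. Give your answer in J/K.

ΔS_hot = -18.5 J/K

The hot reservoir loses heat Q, so ΔS_hot = −Q/T_H = −11000/594 = -18.5 J/K.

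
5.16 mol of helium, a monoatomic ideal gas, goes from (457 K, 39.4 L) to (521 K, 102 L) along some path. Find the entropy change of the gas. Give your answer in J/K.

ΔS = 49.2 J/K

Entropy is a state function: ΔS = nC_V ln(T₂/T₁) + nR ln(V₂/V₁), with C_V = 3R/2 = 12.47 J mol⁻¹ K⁻¹ for a monoatomic ideal gas.
ΔS = 5.16 × [12.47 × ln(521/457) + 8.314 × ln(102/39.4)] = 49.2 J/K.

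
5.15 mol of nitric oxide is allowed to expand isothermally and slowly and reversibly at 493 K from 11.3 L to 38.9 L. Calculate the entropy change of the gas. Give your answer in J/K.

ΔS_gas = 52.9 J/K

For an isothermal ideal gas ΔS_gas = nR ln(V₂/V₁) = 5.15 × 8.314 × ln(38.9/11.3) = 52.9 J/K.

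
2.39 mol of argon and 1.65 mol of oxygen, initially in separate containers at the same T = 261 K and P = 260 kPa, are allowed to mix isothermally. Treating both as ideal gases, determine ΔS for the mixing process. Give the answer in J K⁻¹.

Mole fractions: x_A = 2.39/4.04 = 0.592, x_B = 0.408.
ΔS_mix = −R(n_A ln x_A + n_B ln x_B) = −8.314 × (2.39 ln 0.592 + 1.65 ln 0.408) = 22.7 J/K.

ΔS_mix = 22.7 J/K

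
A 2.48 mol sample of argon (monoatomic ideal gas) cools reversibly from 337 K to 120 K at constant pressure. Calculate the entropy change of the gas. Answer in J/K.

At constant pressure, ΔS = nC_p ln(T₂/T₁) with C_p = 5R/2 = 20.79 J mol⁻¹ K⁻¹.
ΔS = 2.48 × 20.79 × ln(120/337) = -53.2 J/K.

ΔS = -53.2 J/K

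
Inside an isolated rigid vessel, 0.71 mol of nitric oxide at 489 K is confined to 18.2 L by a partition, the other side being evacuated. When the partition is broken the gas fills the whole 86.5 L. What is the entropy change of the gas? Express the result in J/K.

No heat is exchanged and no work is done, so the ideal-gas temperature stays constant.
Entropy is a state function; using a reversible isothermal path, ΔS_gas = nR ln(V₂/V₁) = 0.71 × 8.314 × ln(86.5/18.2) = 9.2 J/K.

ΔS_gas = 9.2 J/K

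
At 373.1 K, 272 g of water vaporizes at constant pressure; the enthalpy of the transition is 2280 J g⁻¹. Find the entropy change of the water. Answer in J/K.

ΔS = 1660 J/K

Heat absorbed by the substance: Q = mL = 272 × 2280 = 620160 J.
At constant T, ΔS = Q_rev/T = 620160 / 373.1 = 1660 J/K.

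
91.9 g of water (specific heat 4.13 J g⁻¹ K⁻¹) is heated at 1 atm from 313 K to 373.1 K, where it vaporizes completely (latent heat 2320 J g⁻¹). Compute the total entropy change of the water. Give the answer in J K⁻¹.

ΔS = 638 J/K

Warming step: ΔS₁ = m c ln(T_tr/T_i) = 91.9 × 4.13 × ln(373.1/313) = 66.66 J/K.
Phase change: ΔS₂ = +mL/T_tr = 91.9 × 2320 / 373.1 = 571.5 J/K.
ΔS_total = (66.66) + (571.5) = 638 J/K.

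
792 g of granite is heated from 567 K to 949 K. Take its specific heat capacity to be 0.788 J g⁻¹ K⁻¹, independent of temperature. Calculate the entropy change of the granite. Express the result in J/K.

ΔS = 321 J/K

ΔS = ∫dQ_rev/T = m c ln(T₂/T₁) = 792 × 0.788 × ln(949/567) = 321 J/K.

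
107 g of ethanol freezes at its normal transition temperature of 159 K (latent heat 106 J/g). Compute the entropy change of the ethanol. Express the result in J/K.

ΔS = -71.3 J/K

Heat released by the substance: Q = −mL = −107 × 106 = −11342 J.
At constant T, ΔS = Q_rev/T = −11342 / 159 = -71.3 J/K.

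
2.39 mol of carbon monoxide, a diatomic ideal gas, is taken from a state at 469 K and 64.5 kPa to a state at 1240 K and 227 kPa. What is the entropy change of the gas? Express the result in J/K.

ΔS = nC_p ln(T₂/T₁) − nR ln(P₂/P₁), with C_p = 7R/2 = 29.1 J mol⁻¹ K⁻¹ for a diatomic ideal gas.
ΔS = 2.39 × [29.1 × ln(1240/469) − 8.314 × ln(227/64.5)] = 42.6 J/K.

ΔS = 42.6 J/K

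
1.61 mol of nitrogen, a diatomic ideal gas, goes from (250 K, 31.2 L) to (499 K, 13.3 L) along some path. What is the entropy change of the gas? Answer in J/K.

ΔS = 11.7 J/K

Entropy is a state function: ΔS = nC_V ln(T₂/T₁) + nR ln(V₂/V₁), with C_V = 5R/2 = 20.79 J mol⁻¹ K⁻¹ for a diatomic ideal gas.
ΔS = 1.61 × [20.79 × ln(499/250) + 8.314 × ln(13.3/31.2)] = 11.7 J/K.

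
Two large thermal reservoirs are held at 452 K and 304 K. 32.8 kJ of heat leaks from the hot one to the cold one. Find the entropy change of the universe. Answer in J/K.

ΔS_total = 35.3 J/K

ΔS_hot = −Q/T_H = −32800/452 = -72.57 J/K and ΔS_cold = +Q/T_C = 32800/304 = 107.9 J/K.
ΔS_total = -72.57 + 107.9 = 35.3 J/K, positive as the second law requires.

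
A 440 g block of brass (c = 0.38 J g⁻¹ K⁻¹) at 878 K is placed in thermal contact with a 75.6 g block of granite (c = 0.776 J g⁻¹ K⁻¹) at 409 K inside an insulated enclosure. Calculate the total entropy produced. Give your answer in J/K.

ΔS_total = 11.1 J/K

Energy balance: T_f = (m₁c₁T₁ + m₂c₂T₂)/(m₁c₁ + m₂c₂) = 756.18 K.
ΔS₁ = m₁c₁ ln(T_f/T₁) = 167.2 × ln(756.18/878) = -24.97 J/K.
ΔS₂ = m₂c₂ ln(T_f/T₂) = 58.6656 × ln(756.18/409) = 36.05 J/K.
ΔS_total = -24.97 + 36.05 = 11.1 J/K.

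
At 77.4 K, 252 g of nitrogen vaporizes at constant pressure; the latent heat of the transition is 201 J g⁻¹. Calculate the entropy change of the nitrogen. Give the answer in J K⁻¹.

ΔS = 654 J/K

Heat absorbed by the substance: Q = mL = 252 × 201 = 50652 J.
At constant T, ΔS = Q_rev/T = 50652 / 77.4 = 654 J/K.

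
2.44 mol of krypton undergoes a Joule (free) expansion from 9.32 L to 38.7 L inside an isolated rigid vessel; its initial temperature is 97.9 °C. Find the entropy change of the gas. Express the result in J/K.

No heat is exchanged and no work is done, so the ideal-gas temperature stays constant.
Entropy is a state function; using a reversible isothermal path, ΔS_gas = nR ln(V₂/V₁) = 2.44 × 8.314 × ln(38.7/9.32) = 28.9 J/K.

ΔS_gas = 28.9 J/K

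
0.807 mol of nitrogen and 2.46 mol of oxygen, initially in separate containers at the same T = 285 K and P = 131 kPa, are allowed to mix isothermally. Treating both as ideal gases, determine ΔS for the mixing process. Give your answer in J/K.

Mole fractions: x_A = 0.807/3.27 = 0.247, x_B = 0.753.
ΔS_mix = −R(n_A ln x_A + n_B ln x_B) = −8.314 × (0.807 ln 0.247 + 2.46 ln 0.753) = 15.2 J/K.

ΔS_mix = 15.2 J/K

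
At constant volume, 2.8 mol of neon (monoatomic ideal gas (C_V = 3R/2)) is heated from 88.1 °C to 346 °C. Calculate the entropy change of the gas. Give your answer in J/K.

ΔS = 18.8 J/K

In kelvin: T₁ = 361.25 K, T₂ = 619.15 K. At constant volume, ΔS = nC_V ln(T₂/T₁) with C_V = 3R/2 = 12.47 J mol⁻¹ K⁻¹.
ΔS = 2.8 × 12.47 × ln(619.15/361.25) = 18.8 J/K.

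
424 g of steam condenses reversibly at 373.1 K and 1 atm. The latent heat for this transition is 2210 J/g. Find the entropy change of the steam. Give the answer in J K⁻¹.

ΔS = -2510 J/K

Heat released by the substance: Q = −mL = −424 × 2210 = −937040 J.
At constant T, ΔS = Q_rev/T = −937040 / 373.1 = -2510 J/K.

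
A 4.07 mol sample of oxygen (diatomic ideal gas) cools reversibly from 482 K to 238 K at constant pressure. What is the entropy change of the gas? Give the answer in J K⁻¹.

ΔS = -83.6 J/K

At constant pressure, ΔS = nC_p ln(T₂/T₁) with C_p = 7R/2 = 29.1 J mol⁻¹ K⁻¹.
ΔS = 4.07 × 29.1 × ln(238/482) = -83.6 J/K.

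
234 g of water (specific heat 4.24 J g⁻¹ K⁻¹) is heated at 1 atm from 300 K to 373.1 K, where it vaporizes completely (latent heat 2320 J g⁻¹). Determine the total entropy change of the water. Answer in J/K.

Warming step: ΔS₁ = m c ln(T_tr/T_i) = 234 × 4.24 × ln(373.1/300) = 216.4 J/K.
Phase change: ΔS₂ = +mL/T_tr = 234 × 2320 / 373.1 = 1455 J/K.
ΔS_total = (216.4) + (1455) = 1670 J/K.

ΔS = 1670 J/K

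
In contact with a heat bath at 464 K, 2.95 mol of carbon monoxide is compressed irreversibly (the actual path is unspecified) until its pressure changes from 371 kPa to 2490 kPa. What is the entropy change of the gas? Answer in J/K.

Entropy is a state function, so ΔS_gas depends only on the end states.
For an isothermal ideal gas ΔS_gas = nR ln(P₁/P₂) = 2.95 × 8.314 × ln(371/2490) = -46.7 J/K.

ΔS_gas = -46.7 J/K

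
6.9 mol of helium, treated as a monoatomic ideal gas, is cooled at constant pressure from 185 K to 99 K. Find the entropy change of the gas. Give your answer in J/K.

At constant pressure, ΔS = nC_p ln(T₂/T₁) with C_p = 5R/2 = 20.79 J mol⁻¹ K⁻¹.
ΔS = 6.9 × 20.79 × ln(99/185) = -89.7 J/K.

ΔS = -89.7 J/K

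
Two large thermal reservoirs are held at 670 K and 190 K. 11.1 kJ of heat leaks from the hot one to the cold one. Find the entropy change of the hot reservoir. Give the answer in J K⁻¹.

ΔS_hot = -16.6 J/K

The hot reservoir loses heat Q, so ΔS_hot = −Q/T_H = −11100/670 = -16.6 J/K.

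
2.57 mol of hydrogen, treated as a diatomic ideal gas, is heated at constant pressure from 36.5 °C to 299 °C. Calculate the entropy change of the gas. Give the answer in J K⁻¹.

ΔS = 45.9 J/K

In kelvin: T₁ = 309.65 K, T₂ = 572.15 K. At constant pressure, ΔS = nC_p ln(T₂/T₁) with C_p = 7R/2 = 29.1 J mol⁻¹ K⁻¹.
ΔS = 2.57 × 29.1 × ln(572.15/309.65) = 45.9 J/K.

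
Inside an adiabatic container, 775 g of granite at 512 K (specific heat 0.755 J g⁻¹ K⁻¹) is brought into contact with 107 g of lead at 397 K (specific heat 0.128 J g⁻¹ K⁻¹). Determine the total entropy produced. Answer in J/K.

ΔS_total = 0.4 J/K

Energy balance: T_f = (m₁c₁T₁ + m₂c₂T₂)/(m₁c₁ + m₂c₂) = 509.37 K.
ΔS₁ = m₁c₁ ln(T_f/T₁) = 585.125 × ln(509.37/512) = -3.014 J/K.
ΔS₂ = m₂c₂ ln(T_f/T₂) = 13.696 × ln(509.37/397) = 3.414 J/K.
ΔS_total = -3.014 + 3.414 = 0.4 J/K.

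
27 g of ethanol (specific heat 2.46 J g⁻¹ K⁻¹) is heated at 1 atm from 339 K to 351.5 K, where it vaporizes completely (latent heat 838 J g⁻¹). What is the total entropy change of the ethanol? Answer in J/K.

Warming step: ΔS₁ = m c ln(T_tr/T_i) = 27 × 2.46 × ln(351.5/339) = 2.405 J/K.
Phase change: ΔS₂ = +mL/T_tr = 27 × 838 / 351.5 = 64.37 J/K.
ΔS_total = (2.405) + (64.37) = 66.8 J/K.

ΔS = 66.8 J/K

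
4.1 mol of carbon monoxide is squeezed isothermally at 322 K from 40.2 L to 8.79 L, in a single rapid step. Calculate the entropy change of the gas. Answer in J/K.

ΔS_gas = -51.8 J/K

Entropy is a state function, so ΔS_gas depends only on the end states.
For an isothermal ideal gas ΔS_gas = nR ln(V₂/V₁) = 4.1 × 8.314 × ln(8.79/40.2) = -51.8 J/K.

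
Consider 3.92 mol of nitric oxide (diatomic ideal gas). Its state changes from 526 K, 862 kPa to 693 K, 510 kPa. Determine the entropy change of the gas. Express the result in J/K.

ΔS = nC_p ln(T₂/T₁) − nR ln(P₂/P₁), with C_p = 7R/2 = 29.1 J mol⁻¹ K⁻¹ for a diatomic ideal gas.
ΔS = 3.92 × [29.1 × ln(693/526) − 8.314 × ln(510/862)] = 48.6 J/K.

ΔS = 48.6 J/K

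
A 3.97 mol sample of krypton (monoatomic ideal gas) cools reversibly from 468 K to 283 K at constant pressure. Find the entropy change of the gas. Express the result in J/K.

At constant pressure, ΔS = nC_p ln(T₂/T₁) with C_p = 5R/2 = 20.79 J mol⁻¹ K⁻¹.
ΔS = 3.97 × 20.79 × ln(283/468) = -41.5 J/K.

ΔS = -41.5 J/K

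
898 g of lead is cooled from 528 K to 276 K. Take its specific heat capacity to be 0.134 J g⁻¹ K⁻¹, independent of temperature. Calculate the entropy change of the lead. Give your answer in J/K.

ΔS = ∫dQ_rev/T = m c ln(T₂/T₁) = 898 × 0.134 × ln(276/528) = -78.1 J/K.

ΔS = -78.1 J/K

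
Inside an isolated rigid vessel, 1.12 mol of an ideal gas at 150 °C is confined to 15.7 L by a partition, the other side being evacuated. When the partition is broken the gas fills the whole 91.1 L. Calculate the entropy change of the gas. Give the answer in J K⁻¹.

ΔS_gas = 16.4 J/K

For an ideal gas in free expansion Q = 0 and W = 0, so T is unchanged.
Entropy is a state function; using a reversible isothermal path, ΔS_gas = nR ln(V₂/V₁) = 1.12 × 8.314 × ln(91.1/15.7) = 16.4 J/K.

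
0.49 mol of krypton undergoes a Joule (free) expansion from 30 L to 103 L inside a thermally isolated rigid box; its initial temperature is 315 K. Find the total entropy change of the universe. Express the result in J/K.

ΔS_universe = 5.03 J/K

For an ideal gas in free expansion Q = 0 and W = 0, so T is unchanged.
Entropy is a state function; using a reversible isothermal path, ΔS_gas = nR ln(V₂/V₁) = 0.49 × 8.314 × ln(103/30) = 5.03 J/K.
The insulated surroundings exchange no heat, so ΔS_surr = 0 and ΔS_universe = ΔS_gas.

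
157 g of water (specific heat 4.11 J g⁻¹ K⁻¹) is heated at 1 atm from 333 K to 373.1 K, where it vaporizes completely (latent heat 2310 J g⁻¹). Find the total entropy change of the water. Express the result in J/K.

ΔS = 1050 J/K

Warming step: ΔS₁ = m c ln(T_tr/T_i) = 157 × 4.11 × ln(373.1/333) = 73.37 J/K.
Phase change: ΔS₂ = +mL/T_tr = 157 × 2310 / 373.1 = 972 J/K.
ΔS_total = (73.37) + (972) = 1050 J/K.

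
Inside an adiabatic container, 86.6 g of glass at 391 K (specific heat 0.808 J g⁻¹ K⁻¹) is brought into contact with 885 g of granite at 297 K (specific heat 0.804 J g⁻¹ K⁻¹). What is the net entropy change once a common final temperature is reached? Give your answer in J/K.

ΔS_total = 2.6 J/K

Energy balance: T_f = (m₁c₁T₁ + m₂c₂T₂)/(m₁c₁ + m₂c₂) = 305.42 K.
ΔS₁ = m₁c₁ ln(T_f/T₁) = 69.9728 × ln(305.42/391) = -17.286 J/K.
ΔS₂ = m₂c₂ ln(T_f/T₂) = 711.54 × ln(305.42/297) = 19.883 J/K.
ΔS_total = -17.286 + 19.883 = 2.6 J/K.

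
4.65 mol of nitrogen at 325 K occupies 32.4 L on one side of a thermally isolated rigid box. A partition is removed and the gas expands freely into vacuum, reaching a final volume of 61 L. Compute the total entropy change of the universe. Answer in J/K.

ΔS_universe = 24.5 J/K

No heat is exchanged and no work is done, so the ideal-gas temperature stays constant.
Entropy is a state function; using a reversible isothermal path, ΔS_gas = nR ln(V₂/V₁) = 4.65 × 8.314 × ln(61/32.4) = 24.5 J/K.
The insulated surroundings exchange no heat, so ΔS_surr = 0 and ΔS_universe = ΔS_gas.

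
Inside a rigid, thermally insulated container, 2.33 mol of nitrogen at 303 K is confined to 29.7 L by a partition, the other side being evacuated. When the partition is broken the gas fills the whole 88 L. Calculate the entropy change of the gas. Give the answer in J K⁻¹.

No heat is exchanged and no work is done, so the ideal-gas temperature stays constant.
Entropy is a state function; using a reversible isothermal path, ΔS_gas = nR ln(V₂/V₁) = 2.33 × 8.314 × ln(88/29.7) = 21 J/K.

ΔS_gas = 21 J/K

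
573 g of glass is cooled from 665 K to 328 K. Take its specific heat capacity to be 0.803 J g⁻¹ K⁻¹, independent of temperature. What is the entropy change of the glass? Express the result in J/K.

ΔS = -325 J/K

ΔS = ∫dQ_rev/T = m c ln(T₂/T₁) = 573 × 0.803 × ln(328/665) = -325 J/K.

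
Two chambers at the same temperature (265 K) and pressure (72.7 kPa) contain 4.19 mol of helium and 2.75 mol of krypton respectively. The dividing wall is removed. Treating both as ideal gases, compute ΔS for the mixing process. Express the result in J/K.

ΔS_mix = 38.7 J/K

Mole fractions: x_A = 4.19/6.94 = 0.604, x_B = 0.396.
ΔS_mix = −R(n_A ln x_A + n_B ln x_B) = −8.314 × (4.19 ln 0.604 + 2.75 ln 0.396) = 38.7 J/K.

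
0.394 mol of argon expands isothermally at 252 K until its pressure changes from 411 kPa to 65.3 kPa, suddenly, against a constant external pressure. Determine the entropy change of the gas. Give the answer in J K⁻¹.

ΔS_gas = 6.03 J/K

Entropy is a state function, so ΔS_gas depends only on the end states.
For an isothermal ideal gas ΔS_gas = nR ln(P₁/P₂) = 0.394 × 8.314 × ln(411/65.3) = 6.03 J/K.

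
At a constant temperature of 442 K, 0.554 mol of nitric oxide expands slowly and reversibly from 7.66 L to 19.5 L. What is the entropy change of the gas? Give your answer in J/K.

For an isothermal ideal gas ΔS_gas = nR ln(V₂/V₁) = 0.554 × 8.314 × ln(19.5/7.66) = 4.3 J/K.

ΔS_gas = 4.3 J/K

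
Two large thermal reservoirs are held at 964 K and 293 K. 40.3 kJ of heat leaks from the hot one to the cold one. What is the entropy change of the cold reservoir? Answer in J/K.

ΔS_cold = 138 J/K

The cold reservoir gains heat Q, so ΔS_cold = +Q/T_C = 40300/293 = 138 J/K.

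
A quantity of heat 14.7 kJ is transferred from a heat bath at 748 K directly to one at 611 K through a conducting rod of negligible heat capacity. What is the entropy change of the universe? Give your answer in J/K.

ΔS_total = 4.41 J/K

ΔS_hot = −Q/T_H = −14700/748 = -19.65 J/K and ΔS_cold = +Q/T_C = 14700/611 = 24.06 J/K.
ΔS_total = -19.65 + 24.06 = 4.41 J/K, positive as the second law requires.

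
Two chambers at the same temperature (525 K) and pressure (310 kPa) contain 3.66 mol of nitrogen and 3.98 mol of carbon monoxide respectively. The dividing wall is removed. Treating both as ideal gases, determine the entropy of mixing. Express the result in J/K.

ΔS_mix = 44 J/K

Mole fractions: x_A = 3.66/7.64 = 0.479, x_B = 0.521.
ΔS_mix = −R(n_A ln x_A + n_B ln x_B) = −8.314 × (3.66 ln 0.479 + 3.98 ln 0.521) = 44 J/K.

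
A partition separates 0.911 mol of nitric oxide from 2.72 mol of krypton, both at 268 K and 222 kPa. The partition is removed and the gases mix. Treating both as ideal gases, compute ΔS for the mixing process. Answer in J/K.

ΔS_mix = 17 J/K

Mole fractions: x_A = 0.911/3.63 = 0.251, x_B = 0.749.
ΔS_mix = −R(n_A ln x_A + n_B ln x_B) = −8.314 × (0.911 ln 0.251 + 2.72 ln 0.749) = 17 J/K.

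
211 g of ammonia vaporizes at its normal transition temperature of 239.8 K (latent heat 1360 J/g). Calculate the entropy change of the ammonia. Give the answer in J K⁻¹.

Heat absorbed by the substance: Q = mL = 211 × 1360 = 286960 J.
At constant T, ΔS = Q_rev/T = 286960 / 239.8 = 1200 J/K.

ΔS = 1200 J/K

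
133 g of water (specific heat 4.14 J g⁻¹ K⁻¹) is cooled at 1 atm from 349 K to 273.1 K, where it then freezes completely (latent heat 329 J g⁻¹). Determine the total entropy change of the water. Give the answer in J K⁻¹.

Cooling step: ΔS₁ = m c ln(T_tr/T_i) = 133 × 4.14 × ln(273.1/349) = -135 J/K.
Phase change: ΔS₂ = −mL/T_tr = −133 × 329 / 273.1 = -160.2 J/K.
ΔS_total = (-135) + (-160.2) = -295 J/K.

ΔS = -295 J/K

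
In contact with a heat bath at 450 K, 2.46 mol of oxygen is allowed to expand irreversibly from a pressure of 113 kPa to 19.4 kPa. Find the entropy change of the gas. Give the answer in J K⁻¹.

ΔS_gas = 36 J/K

Entropy is a state function, so ΔS_gas depends only on the end states.
For an isothermal ideal gas ΔS_gas = nR ln(P₁/P₂) = 2.46 × 8.314 × ln(113/19.4) = 36 J/K.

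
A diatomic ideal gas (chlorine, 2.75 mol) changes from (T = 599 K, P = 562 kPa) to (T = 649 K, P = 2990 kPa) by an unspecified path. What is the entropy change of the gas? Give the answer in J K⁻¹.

ΔS = nC_p ln(T₂/T₁) − nR ln(P₂/P₁), with C_p = 7R/2 = 29.1 J mol⁻¹ K⁻¹ for a diatomic ideal gas.
ΔS = 2.75 × [29.1 × ln(649/599) − 8.314 × ln(2990/562)] = -31.8 J/K.

ΔS = -31.8 J/K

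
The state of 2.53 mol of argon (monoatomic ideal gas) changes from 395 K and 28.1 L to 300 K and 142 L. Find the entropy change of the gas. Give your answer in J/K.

Entropy is a state function: ΔS = nC_V ln(T₂/T₁) + nR ln(V₂/V₁), with C_V = 3R/2 = 12.47 J mol⁻¹ K⁻¹ for a monoatomic ideal gas.
ΔS = 2.53 × [12.47 × ln(300/395) + 8.314 × ln(142/28.1)] = 25.4 J/K.

ΔS = 25.4 J/K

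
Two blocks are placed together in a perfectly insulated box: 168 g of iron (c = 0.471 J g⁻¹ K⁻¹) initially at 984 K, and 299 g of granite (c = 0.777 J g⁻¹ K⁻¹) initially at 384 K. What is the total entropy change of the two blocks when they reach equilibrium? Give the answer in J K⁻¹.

ΔS_total = 29.7 J/K

Energy balance: T_f = (m₁c₁T₁ + m₂c₂T₂)/(m₁c₁ + m₂c₂) = 536.44 K.
ΔS₁ = m₁c₁ ln(T_f/T₁) = 79.128 × ln(536.44/984) = -48.01 J/K.
ΔS₂ = m₂c₂ ln(T_f/T₂) = 232.323 × ln(536.44/384) = 77.67 J/K.
ΔS_total = -48.01 + 77.67 = 29.7 J/K.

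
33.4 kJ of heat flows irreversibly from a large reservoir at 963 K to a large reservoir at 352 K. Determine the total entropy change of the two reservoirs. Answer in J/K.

ΔS_hot = −Q/T_H = −33400/963 = -34.68 J/K and ΔS_cold = +Q/T_C = 33400/352 = 94.89 J/K.
ΔS_total = -34.68 + 94.89 = 60.2 J/K, positive as the second law requires.

ΔS_total = 60.2 J/K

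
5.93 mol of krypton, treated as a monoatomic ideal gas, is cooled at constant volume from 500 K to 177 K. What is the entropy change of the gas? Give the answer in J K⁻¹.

ΔS = -76.8 J/K

At constant volume, ΔS = nC_V ln(T₂/T₁) with C_V = 3R/2 = 12.47 J mol⁻¹ K⁻¹.
ΔS = 5.93 × 12.47 × ln(177/500) = -76.8 J/K.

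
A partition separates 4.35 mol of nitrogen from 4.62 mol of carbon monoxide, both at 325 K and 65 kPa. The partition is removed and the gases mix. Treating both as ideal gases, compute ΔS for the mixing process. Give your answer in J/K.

Mole fractions: x_A = 4.35/8.97 = 0.485, x_B = 0.515.
ΔS_mix = −R(n_A ln x_A + n_B ln x_B) = −8.314 × (4.35 ln 0.485 + 4.62 ln 0.515) = 51.7 J/K.

ΔS_mix = 51.7 J/K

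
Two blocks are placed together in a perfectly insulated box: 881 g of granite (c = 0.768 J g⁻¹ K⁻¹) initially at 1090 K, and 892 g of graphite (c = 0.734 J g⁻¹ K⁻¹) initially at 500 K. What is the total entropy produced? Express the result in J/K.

Energy balance: T_f = (m₁c₁T₁ + m₂c₂T₂)/(m₁c₁ + m₂c₂) = 799.85 K.
ΔS₁ = m₁c₁ ln(T_f/T₁) = 676.608 × ln(799.85/1090) = -209.4 J/K.
ΔS₂ = m₂c₂ ln(T_f/T₂) = 654.728 × ln(799.85/500) = 307.6 J/K.
ΔS_total = -209.4 + 307.6 = 98.2 J/K.

ΔS_total = 98.2 J/K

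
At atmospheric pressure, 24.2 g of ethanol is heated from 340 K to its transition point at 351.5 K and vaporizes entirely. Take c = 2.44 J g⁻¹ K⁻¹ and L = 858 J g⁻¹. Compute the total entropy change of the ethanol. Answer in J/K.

Warming step: ΔS₁ = m c ln(T_tr/T_i) = 24.2 × 2.44 × ln(351.5/340) = 1.964 J/K.
Phase change: ΔS₂ = +mL/T_tr = 24.2 × 858 / 351.5 = 59.07 J/K.
ΔS_total = (1.964) + (59.07) = 61 J/K.

ΔS = 61 J/K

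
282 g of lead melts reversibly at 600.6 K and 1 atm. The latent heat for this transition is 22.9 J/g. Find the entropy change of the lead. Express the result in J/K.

ΔS = 10.8 J/K

Heat absorbed by the substance: Q = mL = 282 × 22.9 = 6457.8 J.
At constant T, ΔS = Q_rev/T = 6457.8 / 600.6 = 10.8 J/K.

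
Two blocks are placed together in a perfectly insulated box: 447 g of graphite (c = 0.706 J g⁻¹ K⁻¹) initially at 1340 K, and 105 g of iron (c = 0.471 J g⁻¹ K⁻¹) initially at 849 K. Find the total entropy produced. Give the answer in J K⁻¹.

Energy balance: T_f = (m₁c₁T₁ + m₂c₂T₂)/(m₁c₁ + m₂c₂) = 1273.5 K.
ΔS₁ = m₁c₁ ln(T_f/T₁) = 315.582 × ln(1273.5/1340) = -16.07 J/K.
ΔS₂ = m₂c₂ ln(T_f/T₂) = 49.455 × ln(1273.5/849) = 20.05 J/K.
ΔS_total = -16.07 + 20.05 = 3.98 J/K.

ΔS_total = 3.98 J/K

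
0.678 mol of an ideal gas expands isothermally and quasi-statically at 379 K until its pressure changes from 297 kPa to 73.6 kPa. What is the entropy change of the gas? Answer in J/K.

ΔS_gas = 7.86 J/K

For an isothermal ideal gas ΔS_gas = nR ln(P₁/P₂) = 0.678 × 8.314 × ln(297/73.6) = 7.86 J/K.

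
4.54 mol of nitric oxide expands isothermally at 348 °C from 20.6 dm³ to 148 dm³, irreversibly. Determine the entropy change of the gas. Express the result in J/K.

ΔS_gas = 74.4 J/K

Entropy is a state function, so ΔS_gas depends only on the end states.
For an isothermal ideal gas ΔS_gas = nR ln(V₂/V₁) = 4.54 × 8.314 × ln(148/20.6) = 74.4 J/K.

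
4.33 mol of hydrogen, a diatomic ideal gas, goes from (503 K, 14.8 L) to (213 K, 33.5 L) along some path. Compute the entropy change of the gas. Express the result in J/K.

Entropy is a state function: ΔS = nC_V ln(T₂/T₁) + nR ln(V₂/V₁), with C_V = 5R/2 = 20.79 J mol⁻¹ K⁻¹ for a diatomic ideal gas.
ΔS = 4.33 × [20.79 × ln(213/503) + 8.314 × ln(33.5/14.8)] = -47.9 J/K.

ΔS = -47.9 J/K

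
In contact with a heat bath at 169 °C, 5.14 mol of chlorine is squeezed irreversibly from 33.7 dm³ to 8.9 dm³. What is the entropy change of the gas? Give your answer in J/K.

ΔS_gas = -56.9 J/K

Entropy is a state function, so ΔS_gas depends only on the end states.
For an isothermal ideal gas ΔS_gas = nR ln(V₂/V₁) = 5.14 × 8.314 × ln(8.9/33.7) = -56.9 J/K.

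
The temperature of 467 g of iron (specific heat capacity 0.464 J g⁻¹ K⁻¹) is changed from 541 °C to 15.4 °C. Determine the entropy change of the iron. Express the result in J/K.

ΔS = -225 J/K

In kelvin: T₁ = 814.15 K, T₂ = 288.55 K. ΔS = ∫dQ_rev/T = m c ln(T₂/T₁) = 467 × 0.464 × ln(288.55/814.15) = -225 J/K.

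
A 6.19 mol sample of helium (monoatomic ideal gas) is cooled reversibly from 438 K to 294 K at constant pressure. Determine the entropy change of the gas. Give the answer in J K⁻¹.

At constant pressure, ΔS = nC_p ln(T₂/T₁) with C_p = 5R/2 = 20.79 J mol⁻¹ K⁻¹.
ΔS = 6.19 × 20.79 × ln(294/438) = -51.3 J/K.

ΔS = -51.3 J/K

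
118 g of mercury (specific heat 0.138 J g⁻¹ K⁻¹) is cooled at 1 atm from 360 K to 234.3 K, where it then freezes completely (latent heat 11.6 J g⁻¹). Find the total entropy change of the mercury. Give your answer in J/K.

ΔS = -12.8 J/K

Cooling step: ΔS₁ = m c ln(T_tr/T_i) = 118 × 0.138 × ln(234.3/360) = -6.994 J/K.
Phase change: ΔS₂ = −mL/T_tr = −118 × 11.6 / 234.3 = -5.842 J/K.
ΔS_total = (-6.994) + (-5.842) = -12.8 J/K.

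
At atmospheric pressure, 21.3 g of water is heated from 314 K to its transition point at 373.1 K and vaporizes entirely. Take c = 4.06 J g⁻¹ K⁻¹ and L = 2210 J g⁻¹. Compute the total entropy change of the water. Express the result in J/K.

ΔS = 141 J/K

Warming step: ΔS₁ = m c ln(T_tr/T_i) = 21.3 × 4.06 × ln(373.1/314) = 14.91 J/K.
Phase change: ΔS₂ = +mL/T_tr = 21.3 × 2210 / 373.1 = 126.2 J/K.
ΔS_total = (14.91) + (126.2) = 141 J/K.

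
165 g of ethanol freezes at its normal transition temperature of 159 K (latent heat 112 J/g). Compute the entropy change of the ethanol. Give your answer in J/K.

ΔS = -116 J/K

Heat released by the substance: Q = −mL = −165 × 112 = −18480 J.
At constant T, ΔS = Q_rev/T = −18480 / 159 = -116 J/K.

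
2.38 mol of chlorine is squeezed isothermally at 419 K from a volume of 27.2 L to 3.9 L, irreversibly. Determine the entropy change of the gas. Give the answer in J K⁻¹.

Entropy is a state function, so ΔS_gas depends only on the end states.
For an isothermal ideal gas ΔS_gas = nR ln(V₂/V₁) = 2.38 × 8.314 × ln(3.9/27.2) = -38.4 J/K.

ΔS_gas = -38.4 J/K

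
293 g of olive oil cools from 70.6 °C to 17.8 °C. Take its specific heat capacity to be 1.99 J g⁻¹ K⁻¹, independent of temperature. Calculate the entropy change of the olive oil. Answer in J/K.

In kelvin: T₁ = 343.75 K, T₂ = 290.95 K. ΔS = ∫dQ_rev/T = m c ln(T₂/T₁) = 293 × 1.99 × ln(290.95/343.75) = -97.2 J/K.

ΔS = -97.2 J/K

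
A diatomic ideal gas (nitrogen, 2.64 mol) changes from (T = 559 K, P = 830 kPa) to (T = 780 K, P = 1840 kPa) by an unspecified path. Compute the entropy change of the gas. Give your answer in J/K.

ΔS = nC_p ln(T₂/T₁) − nR ln(P₂/P₁), with C_p = 7R/2 = 29.1 J mol⁻¹ K⁻¹ for a diatomic ideal gas.
ΔS = 2.64 × [29.1 × ln(780/559) − 8.314 × ln(1840/830)] = 8.12 J/K.

ΔS = 8.12 J/K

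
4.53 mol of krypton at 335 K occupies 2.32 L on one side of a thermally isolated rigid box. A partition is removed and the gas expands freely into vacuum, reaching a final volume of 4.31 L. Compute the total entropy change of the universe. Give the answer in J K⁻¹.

No heat is exchanged and no work is done, so the ideal-gas temperature stays constant.
Entropy is a state function; using a reversible isothermal path, ΔS_gas = nR ln(V₂/V₁) = 4.53 × 8.314 × ln(4.31/2.32) = 23.3 J/K.
The insulated surroundings exchange no heat, so ΔS_surr = 0 and ΔS_universe = ΔS_gas.

ΔS_universe = 23.3 J/K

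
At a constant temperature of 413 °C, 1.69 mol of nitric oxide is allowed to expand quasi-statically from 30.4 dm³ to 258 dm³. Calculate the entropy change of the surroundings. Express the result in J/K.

For an isothermal ideal gas ΔS_gas = nR ln(V₂/V₁) = 1.69 × 8.314 × ln(258/30.4) = 30 J/K.
The process is reversible, so ΔS_surr = −ΔS_gas = -30 J/K and ΔS_universe = 0.

ΔS_surr = -30 J/K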